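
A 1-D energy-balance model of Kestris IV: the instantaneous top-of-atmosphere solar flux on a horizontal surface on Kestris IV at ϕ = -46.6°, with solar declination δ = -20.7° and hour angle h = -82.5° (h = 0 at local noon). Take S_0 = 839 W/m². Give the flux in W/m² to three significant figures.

cos θ_z = sin ϕ sin δ + cos ϕ cos δ cos h = 0.256826 + 0.083893 = 0.340719.
Flux = S_0 · cos θ_z = 839 × 0.340719 = 285.9 W/m².

286 W/m²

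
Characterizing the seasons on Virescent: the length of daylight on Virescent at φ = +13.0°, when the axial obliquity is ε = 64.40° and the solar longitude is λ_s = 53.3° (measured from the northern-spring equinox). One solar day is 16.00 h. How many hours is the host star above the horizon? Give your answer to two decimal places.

Solar declination: sin δ = sin ε · sin λ_s = sin 64.40° × sin 53.3° = 0.72307, so δ = +46.308°.
cos H₀ = −tan φ · tan δ = −tan(+13.0°) × tan(+46.308°) = -0.2417, so H₀ = 1.8149 rad = 103.98°.
Daylight = 2H₀/(2π) × 16.00 h = (1.8149/π) × 16.00 = 9.24 h.

9.24 h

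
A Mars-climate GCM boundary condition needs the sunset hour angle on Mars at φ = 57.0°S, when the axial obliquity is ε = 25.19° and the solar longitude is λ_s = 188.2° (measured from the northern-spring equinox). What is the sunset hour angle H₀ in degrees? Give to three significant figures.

Solar declination: sin δ = sin ε · sin λ_s = sin 25.19° × sin 188.2° = -0.06071, so δ = -3.480°.
cos H₀ = −tan φ · tan δ = −tan(-57.0°) × tan(-3.480°) = -0.0937, so H₀ = 1.6646 rad = 95.37°.

H₀ = 95.4°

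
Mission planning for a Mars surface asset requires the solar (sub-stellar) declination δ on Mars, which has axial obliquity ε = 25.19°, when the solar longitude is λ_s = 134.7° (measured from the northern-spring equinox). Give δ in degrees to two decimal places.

sin δ = sin ε · sin λ_s = sin 25.19° × sin 134.7° = 0.302531.
δ = arcsin(0.302531) = +17.61°.

δ = +17.61°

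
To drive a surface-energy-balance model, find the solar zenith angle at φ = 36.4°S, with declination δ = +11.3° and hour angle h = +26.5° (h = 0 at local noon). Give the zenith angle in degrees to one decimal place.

θ_z = 53.8°

cos θ_z = sin φ sin δ + cos φ cos δ cos h = -0.116278 + 0.706363 = 0.590085.
θ_z = arccos(0.590085) = 53.8°.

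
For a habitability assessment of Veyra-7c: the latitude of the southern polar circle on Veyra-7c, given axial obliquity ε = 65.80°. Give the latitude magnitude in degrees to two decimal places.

24.20°

The polar circle is the lowest latitude that experiences at least one full rotation of continuous darkness at the northern-summer solstice; it lies at |φ| = 90° − ε = 90° − 65.80° = 24.20°.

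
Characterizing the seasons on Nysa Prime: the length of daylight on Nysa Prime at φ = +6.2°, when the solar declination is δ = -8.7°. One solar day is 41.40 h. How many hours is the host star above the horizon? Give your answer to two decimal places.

20.48 h

cos H₀ = −tan φ · tan δ = −tan(+6.2°) × tan(-8.700°) = 0.0166, so H₀ = 1.5542 rad = 89.05°.
Daylight = 2H₀/(2π) × 41.40 h = (1.5542/π) × 41.40 = 20.48 h.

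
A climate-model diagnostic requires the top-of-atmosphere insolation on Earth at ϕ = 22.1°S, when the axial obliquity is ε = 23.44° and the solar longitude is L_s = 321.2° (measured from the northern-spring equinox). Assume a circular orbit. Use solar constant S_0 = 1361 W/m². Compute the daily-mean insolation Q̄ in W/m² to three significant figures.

Q̄ ≈ 455 W/m²

Solar declination: sin δ = sin ε · sin L_s = sin 23.44° × sin 321.2° = -0.24926, so δ = -14.433°.
cos h₀ = −tan(-22.1°) tan(-14.433°) = -0.1045, h₀ = 1.6755 rad.
Bracket: h₀ sin ϕ sin δ + cos ϕ cos δ sin h₀ = 1.6755×-0.37622×-0.24926 + 0.92653×0.96844×0.99452 = 0.157123 + 0.892372 = 1.049495.
Q̄ = (S_0/π) × [bracket] = (1361/π) × 1.049495 = 454.7 W/m².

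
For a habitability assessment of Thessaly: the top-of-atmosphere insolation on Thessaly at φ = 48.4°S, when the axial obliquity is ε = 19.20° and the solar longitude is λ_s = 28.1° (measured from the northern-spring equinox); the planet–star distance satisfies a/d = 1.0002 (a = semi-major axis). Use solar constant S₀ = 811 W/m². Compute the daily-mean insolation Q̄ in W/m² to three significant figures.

Solar declination: sin δ = sin ε · sin λ_s = sin 19.20° × sin 28.1° = 0.15490, so δ = +8.911°.
cos H₀ = −tan(-48.4°) tan(+8.911°) = 0.1766, H₀ = 1.3933 rad.
Bracket: H₀ sin φ sin δ + cos φ cos δ sin H₀ = 1.3933×-0.74780×0.15490 + 0.66393×0.98793×0.98428 = -0.161392 + 0.645605 = 0.484213.
Inverse-square distance factor (a/d)² = 1.0002² = 1.000400.
Q̄ = (S₀/π) × 1.000400 × [bracket] = (811/π) × 1.000400 × 0.484213 = 125.0 W/m².

Q̄ ≈ 125 W/m²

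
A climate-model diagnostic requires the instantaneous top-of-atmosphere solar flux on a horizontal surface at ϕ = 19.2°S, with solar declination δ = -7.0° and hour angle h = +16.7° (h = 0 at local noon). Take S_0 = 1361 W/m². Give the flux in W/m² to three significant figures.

cos θ_z = sin ϕ sin δ + cos ϕ cos δ cos h = 0.040079 + 0.897803 = 0.937882.
Flux = S_0 · cos θ_z = 1361 × 0.937882 = 1276 W/m².

1.28e+03 W/m²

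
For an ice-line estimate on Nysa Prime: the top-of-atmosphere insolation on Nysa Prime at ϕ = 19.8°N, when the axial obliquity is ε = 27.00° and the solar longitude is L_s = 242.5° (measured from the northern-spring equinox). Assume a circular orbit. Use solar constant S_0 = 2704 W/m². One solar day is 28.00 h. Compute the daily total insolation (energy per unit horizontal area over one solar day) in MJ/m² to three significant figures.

57.1 MJ/m²

Solar declination: sin δ = sin ε · sin L_s = sin 27.00° × sin 242.5° = -0.40269, so δ = -23.747°.
cos h₀ = −tan(+19.8°) tan(-23.747°) = 0.1584, h₀ = 1.4117 rad.
Bracket: h₀ sin ϕ sin δ + cos ϕ cos δ sin h₀ = 1.4117×0.33874×-0.40269 + 0.94088×0.91533×0.98738 = -0.192566 + 0.850347 = 0.657781.
Q̄ = (S_0/π) × [bracket] = (2704/π) × 0.657781 = 566.16 W/m².
Daily total = Q̄ × 28.00 h × 3600 s/h = 566.16 × 28.00 × 3600 / 10⁶ = 57.07 MJ/m².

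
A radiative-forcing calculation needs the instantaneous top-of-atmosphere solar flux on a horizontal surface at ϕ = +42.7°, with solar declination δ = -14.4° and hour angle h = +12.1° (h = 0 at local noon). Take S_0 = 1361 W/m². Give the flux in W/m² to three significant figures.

cos θ_z = sin ϕ sin δ + cos ϕ cos δ cos h = -0.168651 + 0.696011 = 0.527360.
Flux = S_0 · cos θ_z = 1361 × 0.527360 = 717.7 W/m².

718 W/m²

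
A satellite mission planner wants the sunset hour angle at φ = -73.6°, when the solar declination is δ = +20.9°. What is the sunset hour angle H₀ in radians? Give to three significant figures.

cos H₀ = −tan φ · tan δ = 1.2975 ≥ 1, so the Sun never rises (polar night) and H₀ = 0.

H₀ = 0.00 rad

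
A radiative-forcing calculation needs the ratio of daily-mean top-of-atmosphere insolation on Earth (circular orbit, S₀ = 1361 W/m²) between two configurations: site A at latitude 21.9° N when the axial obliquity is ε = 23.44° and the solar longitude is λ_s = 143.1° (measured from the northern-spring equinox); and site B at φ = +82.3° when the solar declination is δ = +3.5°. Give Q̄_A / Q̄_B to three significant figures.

— Configuration A (φ=+21.9°):
Solar declination: sin δ = sin ε · sin λ_s = sin 23.44° × sin 143.1° = 0.23884, so δ = +13.818°.
cos H₀ = −tan(+21.9°) tan(+13.818°) = -0.0989, H₀ = 1.6698 rad.
Bracket: H₀ sin φ sin δ + cos φ cos δ sin H₀ = 1.6698×0.37299×0.23884 + 0.92784×0.97106×0.99510 = 0.148754 + 0.896573 = 1.045327.
Q̄ = (S₀/π) × [bracket] = (1361/π) × 1.045327 = 452.86 W/m².
— Configuration B (φ=+82.3°):
cos H₀ = −tan(+82.3°) tan(+3.500°) = -0.4524, H₀ = 2.0402 rad.
Bracket: H₀ sin φ sin δ + cos φ cos δ sin H₀ = 2.0402×0.99098×0.06105 + 0.13399×0.99813×0.89183 = 0.123431 + 0.119273 = 0.242704.
Q̄ = (S₀/π) × [bracket] = (1361/π) × 0.242704 = 105.14 W/m².
Ratio Q̄_A / Q̄_B = 452.86 / 105.14 = 4.307.

Q̄_A / Q̄_B ≈ 4.31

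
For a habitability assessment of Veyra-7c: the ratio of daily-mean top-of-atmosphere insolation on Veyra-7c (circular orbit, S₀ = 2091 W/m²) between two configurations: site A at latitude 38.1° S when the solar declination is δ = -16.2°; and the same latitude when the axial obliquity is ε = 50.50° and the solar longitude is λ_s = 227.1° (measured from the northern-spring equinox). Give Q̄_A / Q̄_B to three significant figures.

— Configuration A (φ=-38.1°):
cos H₀ = −tan(-38.1°) tan(-16.200°) = -0.2278, H₀ = 1.8006 rad.
Bracket: H₀ sin φ sin δ + cos φ cos δ sin H₀ = 1.8006×-0.61704×-0.27899 + 0.78694×0.96029×0.97371 = 0.309970 + 0.735824 = 1.045794.
Q̄ = (S₀/π) × [bracket] = (2091/π) × 1.045794 = 696.07 W/m².
— Configuration B (φ=-38.1°):
Solar declination: sin δ = sin ε · sin λ_s = sin 50.50° × sin 227.1° = -0.56525, so δ = -34.420°.
cos H₀ = −tan(-38.1°) tan(-34.420°) = -0.5373, H₀ = 2.1380 rad.
Bracket: H₀ sin φ sin δ + cos φ cos δ sin H₀ = 2.1380×-0.61704×-0.56525 + 0.78694×0.82492×0.84341 = 0.745696 + 0.547510 = 1.293206.
Q̄ = (S₀/π) × [bracket] = (2091/π) × 1.293206 = 860.74 W/m².
Ratio Q̄_A / Q̄_B = 696.07 / 860.74 = 0.8087.

Q̄_A / Q̄_B ≈ 0.809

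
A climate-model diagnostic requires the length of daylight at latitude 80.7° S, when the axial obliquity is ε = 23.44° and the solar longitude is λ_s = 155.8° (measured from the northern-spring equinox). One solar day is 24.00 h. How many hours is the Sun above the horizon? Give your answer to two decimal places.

0.00 h

Solar declination: sin δ = sin ε · sin λ_s = sin 23.44° × sin 155.8° = 0.16306, so δ = +9.385°.
cos H₀ = −tan φ · tan δ = 1.0093 ≥ 1, so the Sun never rises (polar night) and H₀ = 0.
Daylight = 2H₀/(2π) × 24.00 h = (0.0000/π) × 24.00 = 0.00 h.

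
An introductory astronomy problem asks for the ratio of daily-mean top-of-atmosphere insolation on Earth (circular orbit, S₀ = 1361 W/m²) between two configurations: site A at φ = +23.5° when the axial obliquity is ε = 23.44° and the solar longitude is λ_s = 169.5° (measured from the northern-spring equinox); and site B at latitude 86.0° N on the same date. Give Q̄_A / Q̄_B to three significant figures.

Q̄_A / Q̄_B ≈ 4.23

— Configuration A (φ=+23.5°):
Solar declination: sin δ = sin ε · sin λ_s = sin 23.44° × sin 169.5° = 0.07249, so δ = +4.157°.
cos H₀ = −tan(+23.5°) tan(+4.157°) = -0.0316, H₀ = 1.6024 rad.
Bracket: H₀ sin φ sin δ + cos φ cos δ sin H₀ = 1.6024×0.39875×0.07249 + 0.91706×0.99737×0.99950 = 0.046318 + 0.914191 = 0.960509.
Q̄ = (S₀/π) × [bracket] = (1361/π) × 0.960509 = 416.11 W/m².
— Configuration B (φ=+86.0°):
cos H₀ = −tan(+86.0°) tan(+4.157°) = -1.0394 ≤ −1 ⇒ polar day, H₀ = π.
Bracket: H₀ sin φ sin δ + cos φ cos δ sin H₀ = 3.1416×0.99756×0.07249 + 0.06976×0.99737×0.00000 = 0.227179 + 0.000000 = 0.227179.
Q̄ = (S₀/π) × [bracket] = (1361/π) × 0.227179 = 98.418 W/m².
Ratio Q̄_A / Q̄_B = 416.11 / 98.418 = 4.228.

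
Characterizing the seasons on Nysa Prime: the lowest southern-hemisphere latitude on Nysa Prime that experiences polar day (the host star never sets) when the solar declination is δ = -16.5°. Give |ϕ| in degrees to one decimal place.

|ϕ| = 73.5°

Polar day requires cos h₀ = −tan ϕ tan δ ≤ −1, i.e. tan ϕ tan δ ≥ 1.
The boundary is |tan ϕ| · |tan δ| = 1, so |ϕ| = 90° − |δ| = 90° − 16.5° = 73.5° in the southern hemisphere.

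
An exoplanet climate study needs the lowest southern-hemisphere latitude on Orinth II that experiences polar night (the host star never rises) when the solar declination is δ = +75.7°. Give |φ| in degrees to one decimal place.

Polar night requires cos H₀ = −tan φ tan δ ≥ 1, i.e. tan φ tan δ ≤ −1.
The boundary is |tan φ| · |tan δ| = 1, so |φ| = 90° − |δ| = 90° − 75.7° = 14.3° in the southern hemisphere.

|φ| = 14.3°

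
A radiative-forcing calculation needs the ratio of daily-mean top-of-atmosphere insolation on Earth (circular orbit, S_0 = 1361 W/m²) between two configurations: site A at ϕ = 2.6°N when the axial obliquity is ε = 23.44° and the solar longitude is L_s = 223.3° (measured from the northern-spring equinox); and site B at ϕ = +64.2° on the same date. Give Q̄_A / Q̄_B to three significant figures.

— Configuration A (ϕ=+2.6°):
Solar declination: sin δ = sin ε · sin L_s = sin 23.44° × sin 223.3° = -0.27281, so δ = -15.832°.
cos h₀ = −tan(+2.6°) tan(-15.832°) = 0.0129, h₀ = 1.5579 rad.
Bracket: h₀ sin ϕ sin δ + cos ϕ cos δ sin h₀ = 1.5579×0.04536×-0.27281 + 0.99897×0.96207×0.99992 = -0.019278 + 0.961002 = 0.941724.
Q̄ = (S_0/π) × [bracket] = (1361/π) × 0.941724 = 407.97 W/m².
— Configuration B (ϕ=+64.2°):
cos h₀ = −tan(+64.2°) tan(-15.832°) = 0.5866, h₀ = 0.9440 rad.
Bracket: h₀ sin ϕ sin δ + cos ϕ cos δ sin h₀ = 0.9440×0.90032×-0.27281 + 0.43523×0.96207×0.80989 = -0.231862 + 0.339119 = 0.107257.
Q̄ = (S_0/π) × [bracket] = (1361/π) × 0.107257 = 46.466 W/m².
Ratio Q̄_A / Q̄_B = 407.97 / 46.466 = 8.780.

Q̄_A / Q̄_B ≈ 8.78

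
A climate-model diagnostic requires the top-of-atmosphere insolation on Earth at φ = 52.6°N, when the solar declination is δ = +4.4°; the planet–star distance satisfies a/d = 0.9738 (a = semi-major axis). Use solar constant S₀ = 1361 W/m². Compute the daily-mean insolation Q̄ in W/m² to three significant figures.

cos H₀ = −tan(+52.6°) tan(+4.400°) = -0.1006, H₀ = 1.6716 rad.
Bracket: H₀ sin φ sin δ + cos φ cos δ sin H₀ = 1.6716×0.79441×0.07672 + 0.60738×0.99705×0.99492 = 0.101879 + 0.602512 = 0.704391.
Inverse-square distance factor (a/d)² = 0.9738² = 0.948286.
Q̄ = (S₀/π) × 0.948286 × [bracket] = (1361/π) × 0.948286 × 0.704391 = 289.4 W/m².

Q̄ ≈ 289 W/m²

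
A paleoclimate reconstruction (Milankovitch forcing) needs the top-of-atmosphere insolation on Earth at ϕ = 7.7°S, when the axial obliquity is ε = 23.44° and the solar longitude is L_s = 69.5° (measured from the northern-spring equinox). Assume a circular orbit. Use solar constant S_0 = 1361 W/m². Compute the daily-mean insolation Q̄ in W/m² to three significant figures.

Q̄ ≈ 365 W/m²

Solar declination: sin δ = sin ε · sin L_s = sin 23.44° × sin 69.5° = 0.37260, so δ = +21.876°.
cos h₀ = −tan(-7.7°) tan(+21.876°) = 0.0543, h₀ = 1.5165 rad.
Bracket: h₀ sin ϕ sin δ + cos ϕ cos δ sin h₀ = 1.5165×-0.13399×0.37260 + 0.99098×0.92799×0.99853 = -0.075711 + 0.918268 = 0.842557.
Q̄ = (S_0/π) × [bracket] = (1361/π) × 0.842557 = 365.0 W/m².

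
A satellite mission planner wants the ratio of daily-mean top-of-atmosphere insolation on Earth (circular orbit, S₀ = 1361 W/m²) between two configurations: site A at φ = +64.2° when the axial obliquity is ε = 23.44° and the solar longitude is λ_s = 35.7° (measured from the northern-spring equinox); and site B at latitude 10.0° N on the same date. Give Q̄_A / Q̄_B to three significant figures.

— Configuration A (φ=+64.2°):
Solar declination: sin δ = sin ε · sin λ_s = sin 23.44° × sin 35.7° = 0.23213, so δ = +13.422°.
cos H₀ = −tan(+64.2°) tan(+13.422°) = -0.4937, H₀ = 2.0871 rad.
Bracket: H₀ sin φ sin δ + cos φ cos δ sin H₀ = 2.0871×0.90032×0.23213 + 0.43523×0.97269×0.86966 = 0.436186 + 0.368165 = 0.804351.
Q̄ = (S₀/π) × [bracket] = (1361/π) × 0.804351 = 348.46 W/m².
— Configuration B (φ=+10.0°):
cos H₀ = −tan(+10.0°) tan(+13.422°) = -0.0421, H₀ = 1.6129 rad.
Bracket: H₀ sin φ sin δ + cos φ cos δ sin H₀ = 1.6129×0.17365×0.23213 + 0.98481×0.97269×0.99911 = 0.065015 + 0.957062 = 1.022077.
Q̄ = (S₀/π) × [bracket] = (1361/π) × 1.022077 = 442.78 W/m².
Ratio Q̄_A / Q̄_B = 348.46 / 442.78 = 0.7870.

Q̄_A / Q̄_B ≈ 0.787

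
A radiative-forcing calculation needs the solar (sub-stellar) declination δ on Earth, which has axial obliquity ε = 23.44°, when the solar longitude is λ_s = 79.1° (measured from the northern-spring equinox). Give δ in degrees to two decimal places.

δ = +22.99°

sin δ = sin ε · sin λ_s = sin 23.44° × sin 79.1° = 0.390612.
δ = arcsin(0.390612) = +22.99°.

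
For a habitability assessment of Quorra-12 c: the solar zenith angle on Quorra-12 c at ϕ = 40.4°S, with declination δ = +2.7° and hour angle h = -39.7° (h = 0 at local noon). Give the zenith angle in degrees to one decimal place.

cos θ_z = sin ϕ sin δ + cos ϕ cos δ cos h = -0.030531 + 0.585277 = 0.554746.
θ_z = arccos(0.554746) = 56.3°.

θ_z = 56.3°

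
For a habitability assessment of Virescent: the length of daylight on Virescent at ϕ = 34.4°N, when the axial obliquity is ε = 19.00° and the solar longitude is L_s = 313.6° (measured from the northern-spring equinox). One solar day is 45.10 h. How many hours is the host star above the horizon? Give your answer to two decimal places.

20.15 h

Solar declination: sin δ = sin ε · sin L_s = sin 19.00° × sin 313.6° = -0.23577, so δ = -13.637°.
cos h₀ = −tan ϕ · tan δ = −tan(+34.4°) × tan(-13.637°) = 0.1661, so h₀ = 1.4039 rad = 80.44°.
Daylight = 2h₀/(2π) × 45.10 h = (1.4039/π) × 45.10 = 20.15 h.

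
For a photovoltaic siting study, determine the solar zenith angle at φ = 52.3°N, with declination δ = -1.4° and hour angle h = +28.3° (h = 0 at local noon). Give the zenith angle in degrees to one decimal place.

cos θ_z = sin φ sin δ + cos φ cos δ cos h = -0.019331 + 0.538275 = 0.518944.
θ_z = arccos(0.518944) = 58.7°.

θ_z = 58.7°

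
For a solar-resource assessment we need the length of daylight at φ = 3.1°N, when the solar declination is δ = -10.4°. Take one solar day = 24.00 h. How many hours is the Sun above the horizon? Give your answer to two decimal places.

11.92 h

cos H₀ = −tan φ · tan δ = −tan(+3.1°) × tan(-10.400°) = 0.0099, so H₀ = 1.5609 rad = 89.43°.
Daylight = 2H₀/(2π) × 24.00 h = (1.5609/π) × 24.00 = 11.92 h.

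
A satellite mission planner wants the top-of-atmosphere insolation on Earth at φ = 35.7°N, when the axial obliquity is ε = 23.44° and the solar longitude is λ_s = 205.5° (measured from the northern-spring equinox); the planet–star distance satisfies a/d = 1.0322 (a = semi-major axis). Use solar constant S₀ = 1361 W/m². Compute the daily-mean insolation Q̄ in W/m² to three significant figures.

Solar declination: sin δ = sin ε · sin λ_s = sin 23.44° × sin 205.5° = -0.17125, so δ = -9.861°.
cos H₀ = −tan(+35.7°) tan(-9.861°) = 0.1249, H₀ = 1.4456 rad.
Bracket: H₀ sin φ sin δ + cos φ cos δ sin H₀ = 1.4456×0.58354×-0.17125 + 0.81208×0.98523×0.99217 = -0.144461 + 0.793821 = 0.649360.
Inverse-square distance factor (a/d)² = 1.0322² = 1.065437.
Q̄ = (S₀/π) × 1.065437 × [bracket] = (1361/π) × 1.065437 × 0.649360 = 299.7 W/m².

Q̄ ≈ 300 W/m²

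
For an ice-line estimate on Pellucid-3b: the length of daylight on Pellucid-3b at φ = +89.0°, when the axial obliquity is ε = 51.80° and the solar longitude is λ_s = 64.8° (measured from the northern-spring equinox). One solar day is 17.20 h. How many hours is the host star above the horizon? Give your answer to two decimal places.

17.20 h

Solar declination: sin δ = sin ε · sin λ_s = sin 51.80° × sin 64.8° = 0.71106, so δ = +45.322°.
Sunrise equation: cos H₀ = −tan φ · tan δ = -57.9367 ≤ −1, so the host star never sets (polar day) and H₀ = π.
Daylight = 2H₀/(2π) × 17.20 h = (3.1416/π) × 17.20 = 17.20 h.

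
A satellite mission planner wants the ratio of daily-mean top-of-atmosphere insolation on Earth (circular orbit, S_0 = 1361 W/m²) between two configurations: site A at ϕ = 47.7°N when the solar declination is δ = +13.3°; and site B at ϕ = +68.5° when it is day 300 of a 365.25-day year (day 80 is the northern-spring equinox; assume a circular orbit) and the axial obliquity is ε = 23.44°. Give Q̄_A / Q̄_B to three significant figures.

Q̄_A / Q̄_B ≈ 11.9

— Configuration A (ϕ=+47.7°):
cos h₀ = −tan(+47.7°) tan(+13.300°) = -0.2598, h₀ = 1.8336 rad.
Bracket: h₀ sin ϕ sin δ + cos ϕ cos δ sin h₀ = 1.8336×0.73963×0.23005 + 0.67301×0.97318×0.96567 = 0.311990 + 0.632475 = 0.944465.
Q̄ = (S_0/π) × [bracket] = (1361/π) × 0.944465 = 409.16 W/m².
— Configuration B (ϕ=+68.5°):
Solar longitude: L_s = 360° × (300 − 80)/365.25 = 216.838°.
sin δ = sin 23.44° × sin 216.838° = -0.23849, so δ = -13.798°.
cos h₀ = −tan(+68.5°) tan(-13.798°) = 0.6234, h₀ = 0.8977 rad.
Bracket: h₀ sin ϕ sin δ + cos ϕ cos δ sin h₀ = 0.8977×0.93042×-0.23849 + 0.36650×0.97114×0.78187 = -0.199196 + 0.278285 = 0.079089.
Q̄ = (S_0/π) × [bracket] = (1361/π) × 0.079089 = 34.263 W/m².
Ratio Q̄_A / Q̄_B = 409.16 / 34.263 = 11.94.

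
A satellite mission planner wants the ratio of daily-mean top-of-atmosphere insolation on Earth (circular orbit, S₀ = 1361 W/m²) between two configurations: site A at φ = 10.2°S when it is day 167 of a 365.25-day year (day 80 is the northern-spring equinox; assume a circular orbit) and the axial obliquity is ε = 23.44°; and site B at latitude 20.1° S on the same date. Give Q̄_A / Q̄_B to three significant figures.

Q̄_A / Q̄_B ≈ 1.21

— Configuration A (φ=-10.2°):
Solar longitude: λ_s = 360° × (167 − 80)/365.25 = 85.749°.
sin δ = sin 23.44° × sin 85.749° = 0.39669, so δ = +23.372°.
cos H₀ = −tan(-10.2°) tan(+23.372°) = 0.0778, H₀ = 1.4930 rad.
Bracket: H₀ sin φ sin δ + cos φ cos δ sin H₀ = 1.4930×-0.17708×0.39669 + 0.98420×0.91795×0.99697 = -0.104877 + 0.900709 = 0.795832.
Q̄ = (S₀/π) × [bracket] = (1361/π) × 0.795832 = 344.77 W/m².
— Configuration B (φ=-20.1°):
cos H₀ = −tan(-20.1°) tan(+23.372°) = 0.1581, H₀ = 1.4120 rad.
Bracket: H₀ sin φ sin δ + cos φ cos δ sin H₀ = 1.4120×-0.34366×0.39669 + 0.93909×0.91795×0.98742 = -0.192493 + 0.851193 = 0.658700.
Q̄ = (S₀/π) × [bracket] = (1361/π) × 0.658700 = 285.36 W/m².
Ratio Q̄_A / Q̄_B = 344.77 / 285.36 = 1.208.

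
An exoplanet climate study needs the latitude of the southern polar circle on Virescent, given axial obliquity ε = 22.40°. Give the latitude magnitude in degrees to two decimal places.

67.60°

The polar circle is the lowest latitude that experiences at least one full rotation of continuous darkness at the northern-summer solstice; it lies at |φ| = 90° − ε = 90° − 22.40° = 67.60°.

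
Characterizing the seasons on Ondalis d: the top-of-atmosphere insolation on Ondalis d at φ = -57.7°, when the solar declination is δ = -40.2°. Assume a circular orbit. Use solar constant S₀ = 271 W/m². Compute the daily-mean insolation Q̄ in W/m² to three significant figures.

cos H₀ = −tan(-57.7°) tan(-40.200°) = -1.3368 ≤ −1 ⇒ polar day, H₀ = π.
Bracket: H₀ sin φ sin δ + cos φ cos δ sin H₀ = 3.1416×-0.84526×-0.64546 + 0.53435×0.76380×0.00000 = 1.713999 + 0.000000 = 1.713999.
Q̄ = (S₀/π) × [bracket] = (271/π) × 1.713999 = 147.9 W/m².

Q̄ ≈ 148 W/m²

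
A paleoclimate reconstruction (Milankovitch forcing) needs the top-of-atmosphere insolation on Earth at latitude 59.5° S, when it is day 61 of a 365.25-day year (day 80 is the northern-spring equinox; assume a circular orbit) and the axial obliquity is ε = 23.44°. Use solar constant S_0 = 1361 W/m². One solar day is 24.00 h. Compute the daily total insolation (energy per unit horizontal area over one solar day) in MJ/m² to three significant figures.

25.8 MJ/m²

Solar longitude: L_s = 360° × (61 − 80)/365.25 = -18.727°, i.e. -18.727° + 360° = 341.273°.
sin δ = sin 23.44° × sin 341.273° = -0.12771, so δ = -7.337°.
cos h₀ = −tan(-59.5°) tan(-7.337°) = -0.2186, h₀ = 1.7912 rad.
Bracket: h₀ sin ϕ sin δ + cos ϕ cos δ sin h₀ = 1.7912×-0.86163×-0.12771 + 0.50754×0.99181×0.97581 = 0.197101 + 0.491206 = 0.688307.
Q̄ = (S_0/π) × [bracket] = (1361/π) × 0.688307 = 298.19 W/m².
Daily total = Q̄ × 24.00 h × 3600 s/h = 298.19 × 24.00 × 3600 / 10⁶ = 25.76 MJ/m².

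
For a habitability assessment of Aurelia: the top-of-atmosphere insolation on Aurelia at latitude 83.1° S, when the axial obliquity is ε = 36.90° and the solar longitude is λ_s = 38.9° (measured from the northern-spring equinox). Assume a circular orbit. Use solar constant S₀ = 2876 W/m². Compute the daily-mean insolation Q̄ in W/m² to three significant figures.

Q̄ ≈ 0.00 W/m²

Solar declination: sin δ = sin ε · sin λ_s = sin 36.90° × sin 38.9° = 0.37704, so δ = +22.151°.
cos H₀ = −tan(-83.1°) tan(+22.151°) = 3.3640 ≥ 1 ⇒ polar night, H₀ = 0 and Q̄ = 0.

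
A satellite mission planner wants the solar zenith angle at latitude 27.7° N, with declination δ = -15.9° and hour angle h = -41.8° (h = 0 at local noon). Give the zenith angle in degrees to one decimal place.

cos θ_z = sin ϕ sin δ + cos ϕ cos δ cos h = -0.127348 + 0.634787 = 0.507439.
θ_z = arccos(0.507439) = 59.5°.

θ_z = 59.5°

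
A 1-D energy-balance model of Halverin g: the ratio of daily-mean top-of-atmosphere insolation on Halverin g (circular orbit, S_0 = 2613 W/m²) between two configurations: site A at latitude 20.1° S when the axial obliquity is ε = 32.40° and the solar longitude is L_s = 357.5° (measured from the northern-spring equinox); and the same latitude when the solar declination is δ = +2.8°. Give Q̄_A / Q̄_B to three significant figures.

Q̄_A / Q̄_B ≈ 1.04

— Configuration A (ϕ=-20.1°):
Solar declination: sin δ = sin ε · sin L_s = sin 32.40° × sin 357.5° = -0.02337, so δ = -1.339°.
cos h₀ = −tan(-20.1°) tan(-1.339°) = -0.0086, h₀ = 1.5794 rad.
Bracket: h₀ sin ϕ sin δ + cos ϕ cos δ sin h₀ = 1.5794×-0.34366×-0.02337 + 0.93909×0.99973×0.99996 = 0.012685 + 0.938799 = 0.951484.
Q̄ = (S_0/π) × [bracket] = (2613/π) × 0.951484 = 791.39 W/m².
— Configuration B (ϕ=-20.1°):
cos h₀ = −tan(-20.1°) tan(+2.800°) = 0.0179, h₀ = 1.5529 rad.
Bracket: h₀ sin ϕ sin δ + cos ϕ cos δ sin h₀ = 1.5529×-0.34366×0.04885 + 0.93909×0.99881×0.99984 = -0.026070 + 0.937822 = 0.911752.
Q̄ = (S_0/π) × [bracket] = (2613/π) × 0.911752 = 758.34 W/m².
Ratio Q̄_A / Q̄_B = 791.39 / 758.34 = 1.044.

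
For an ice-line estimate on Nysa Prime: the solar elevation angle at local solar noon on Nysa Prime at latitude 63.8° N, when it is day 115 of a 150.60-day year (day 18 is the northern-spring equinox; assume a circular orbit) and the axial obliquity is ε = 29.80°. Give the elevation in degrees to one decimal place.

Solar longitude: L_s = 360° × (115 − 18)/150.60 = 231.873°.
sin δ = sin 29.80° × sin 231.873° = -0.39094, so δ = -23.013°.
At local noon the hour angle is zero, so the zenith angle equals |ϕ − δ| = |+63.8° − (-23.013°)| = 86.813°.
Elevation = 90° − 86.813° = 3.2°.

3.2°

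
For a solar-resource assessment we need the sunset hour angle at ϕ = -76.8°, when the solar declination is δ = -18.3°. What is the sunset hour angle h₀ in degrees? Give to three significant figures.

h₀ = 180°

Sunrise equation: cos h₀ = −tan ϕ · tan δ = -1.4100 ≤ −1, so the Sun never sets (polar day) and h₀ = π.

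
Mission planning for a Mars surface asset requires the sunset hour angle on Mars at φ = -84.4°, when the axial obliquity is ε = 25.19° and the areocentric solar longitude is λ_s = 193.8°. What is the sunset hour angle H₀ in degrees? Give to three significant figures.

sin δ = sin 25.19° × sin 193.8° = -0.10152, so δ = -5.827°.
Sunrise equation: cos H₀ = −tan φ · tan δ = -1.0408 ≤ −1, so the Sun never sets (polar day) and H₀ = π.

H₀ = 180°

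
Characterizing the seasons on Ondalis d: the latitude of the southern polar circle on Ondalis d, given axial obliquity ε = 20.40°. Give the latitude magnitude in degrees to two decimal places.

The polar circle is the lowest latitude that experiences at least one full rotation of continuous darkness at the northern-summer solstice; it lies at |ϕ| = 90° − ε = 90° − 20.40° = 69.60°.

69.60°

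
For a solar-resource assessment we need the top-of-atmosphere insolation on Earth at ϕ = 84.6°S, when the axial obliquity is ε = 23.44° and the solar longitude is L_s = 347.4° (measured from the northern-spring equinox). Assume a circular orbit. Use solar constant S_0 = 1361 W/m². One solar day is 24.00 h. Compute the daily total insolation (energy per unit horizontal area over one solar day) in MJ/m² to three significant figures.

10.2 MJ/m²

Solar declination: sin δ = sin ε · sin L_s = sin 23.44° × sin 347.4° = -0.08677, so δ = -4.978°.
cos h₀ = −tan(-84.6°) tan(-4.978°) = -0.9215, h₀ = 2.7426 rad.
Bracket: h₀ sin ϕ sin δ + cos ϕ cos δ sin h₀ = 2.7426×-0.99556×-0.08677 + 0.09411×0.99623×0.38848 = 0.236919 + 0.036422 = 0.273341.
Q̄ = (S_0/π) × [bracket] = (1361/π) × 0.273341 = 118.42 W/m².
Daily total = Q̄ × 24.00 h × 3600 s/h = 118.42 × 24.00 × 3600 / 10⁶ = 10.23 MJ/m².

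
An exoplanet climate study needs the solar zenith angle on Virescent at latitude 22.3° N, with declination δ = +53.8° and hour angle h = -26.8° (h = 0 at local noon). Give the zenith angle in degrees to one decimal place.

θ_z = 37.4°

cos θ_z = sin ϕ sin δ + cos ϕ cos δ cos h = 0.306206 + 0.487739 = 0.793945.
θ_z = arccos(0.793945) = 37.4°.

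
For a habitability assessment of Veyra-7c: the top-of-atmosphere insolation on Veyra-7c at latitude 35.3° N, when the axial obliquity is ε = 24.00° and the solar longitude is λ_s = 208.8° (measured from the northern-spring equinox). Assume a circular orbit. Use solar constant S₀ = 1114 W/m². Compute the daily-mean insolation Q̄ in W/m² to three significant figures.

Solar declination: sin δ = sin ε · sin λ_s = sin 24.00° × sin 208.8° = -0.19595, so δ = -11.300°.
cos H₀ = −tan(+35.3°) tan(-11.300°) = 0.1415, H₀ = 1.4288 rad.
Bracket: H₀ sin φ sin δ + cos φ cos δ sin H₀ = 1.4288×0.57786×-0.19595 + 0.81614×0.98061×0.98994 = -0.161785 + 0.792264 = 0.630479.
Q̄ = (S₀/π) × [bracket] = (1114/π) × 0.630479 = 223.6 W/m².

Q̄ ≈ 224 W/m²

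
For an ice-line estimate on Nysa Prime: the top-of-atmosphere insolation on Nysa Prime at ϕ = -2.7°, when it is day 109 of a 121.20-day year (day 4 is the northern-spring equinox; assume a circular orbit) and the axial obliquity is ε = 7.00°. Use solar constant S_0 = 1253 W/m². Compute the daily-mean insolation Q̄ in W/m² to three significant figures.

Solar longitude: L_s = 360° × (109 − 4)/121.20 = 311.881°.
sin δ = sin 7.00° × sin 311.881° = -0.09074, so δ = -5.206°.
cos h₀ = −tan(-2.7°) tan(-5.206°) = -0.0043, h₀ = 1.5751 rad.
Bracket: h₀ sin ϕ sin δ + cos ϕ cos δ sin h₀ = 1.5751×-0.04711×-0.09074 + 0.99889×0.99588×0.99999 = 0.006733 + 0.994765 = 1.001498.
Q̄ = (S_0/π) × [bracket] = (1253/π) × 1.001498 = 399.4 W/m².

Q̄ ≈ 399 W/m²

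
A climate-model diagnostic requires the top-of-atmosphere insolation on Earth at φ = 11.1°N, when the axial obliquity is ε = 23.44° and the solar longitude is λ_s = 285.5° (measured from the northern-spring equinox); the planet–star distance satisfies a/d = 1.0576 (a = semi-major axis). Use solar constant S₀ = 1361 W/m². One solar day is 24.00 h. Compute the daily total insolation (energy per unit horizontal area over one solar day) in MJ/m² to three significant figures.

Solar declination: sin δ = sin ε · sin λ_s = sin 23.44° × sin 285.5° = -0.38332, so δ = -22.540°.
cos H₀ = −tan(+11.1°) tan(-22.540°) = 0.0814, H₀ = 1.4893 rad.
Bracket: H₀ sin φ sin δ + cos φ cos δ sin H₀ = 1.4893×0.19252×-0.38332 + 0.98129×0.92362×0.99668 = -0.109906 + 0.903330 = 0.793424.
Inverse-square distance factor (a/d)² = 1.0576² = 1.118518.
Q̄ = (S₀/π) × 1.118518 × [bracket] = (1361/π) × 1.118518 × 0.793424 = 384.46 W/m².
Daily total = Q̄ × 24.00 h × 3600 s/h = 384.46 × 24.00 × 3600 / 10⁶ = 33.22 MJ/m².

33.2 MJ/m²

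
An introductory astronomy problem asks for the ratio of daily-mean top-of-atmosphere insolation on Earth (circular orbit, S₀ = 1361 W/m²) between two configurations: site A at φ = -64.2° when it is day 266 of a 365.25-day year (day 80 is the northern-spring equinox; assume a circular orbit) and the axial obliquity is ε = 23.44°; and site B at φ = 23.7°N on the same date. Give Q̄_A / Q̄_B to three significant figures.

Q̄_A / Q̄_B ≈ 0.520

— Configuration A (φ=-64.2°):
Solar longitude: λ_s = 360° × (266 − 80)/365.25 = 183.326°.
sin δ = sin 23.44° × sin 183.326° = -0.02308, so δ = -1.323°.
cos H₀ = −tan(-64.2°) tan(-1.323°) = -0.0478, H₀ = 1.6186 rad.
Bracket: H₀ sin φ sin δ + cos φ cos δ sin H₀ = 1.6186×-0.90032×-0.02308 + 0.43523×0.99973×0.99886 = 0.033634 + 0.434616 = 0.468250.
Q̄ = (S₀/π) × [bracket] = (1361/π) × 0.468250 = 202.86 W/m².
— Configuration B (φ=+23.7°):
cos H₀ = −tan(+23.7°) tan(-1.323°) = 0.0101, H₀ = 1.5607 rad.
Bracket: H₀ sin φ sin δ + cos φ cos δ sin H₀ = 1.5607×0.40195×-0.02308 + 0.91566×0.99973×0.99995 = -0.014479 + 0.915367 = 0.900888.
Q̄ = (S₀/π) × [bracket] = (1361/π) × 0.900888 = 390.28 W/m².
Ratio Q̄_A / Q̄_B = 202.86 / 390.28 = 0.5198.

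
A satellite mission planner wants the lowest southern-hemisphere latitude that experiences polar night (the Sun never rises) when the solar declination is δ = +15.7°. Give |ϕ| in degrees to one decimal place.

|ϕ| = 74.3°

Polar night requires cos h₀ = −tan ϕ tan δ ≥ 1, i.e. tan ϕ tan δ ≤ −1.
The boundary is |tan ϕ| · |tan δ| = 1, so |ϕ| = 90° − |δ| = 90° − 15.7° = 74.3° in the southern hemisphere.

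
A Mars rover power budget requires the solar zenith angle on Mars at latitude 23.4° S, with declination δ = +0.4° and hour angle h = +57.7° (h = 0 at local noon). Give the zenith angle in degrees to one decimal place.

θ_z = 60.8°

cos θ_z = sin φ sin δ + cos φ cos δ cos h = -0.002773 + 0.490392 = 0.487619.
θ_z = arccos(0.487619) = 60.8°.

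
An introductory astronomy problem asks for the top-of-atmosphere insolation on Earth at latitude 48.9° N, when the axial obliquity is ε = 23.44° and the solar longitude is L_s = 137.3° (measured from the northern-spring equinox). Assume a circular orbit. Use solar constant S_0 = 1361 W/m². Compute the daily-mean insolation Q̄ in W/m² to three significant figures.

Q̄ ≈ 427 W/m²

Solar declination: sin δ = sin ε · sin L_s = sin 23.44° × sin 137.3° = 0.26976, so δ = +15.650°.
cos h₀ = −tan(+48.9°) tan(+15.650°) = -0.3211, h₀ = 1.8977 rad.
Bracket: h₀ sin ϕ sin δ + cos ϕ cos δ sin h₀ = 1.8977×0.75356×0.26976 + 0.65738×0.96293×0.94703 = 0.385765 + 0.599480 = 0.985245.
Q̄ = (S_0/π) × [bracket] = (1361/π) × 0.985245 = 426.8 W/m².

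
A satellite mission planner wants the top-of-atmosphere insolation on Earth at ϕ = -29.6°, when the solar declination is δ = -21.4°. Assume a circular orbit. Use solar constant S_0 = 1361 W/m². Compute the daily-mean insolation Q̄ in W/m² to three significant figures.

Q̄ ≈ 482 W/m²

cos h₀ = −tan(-29.6°) tan(-21.400°) = -0.2226, h₀ = 1.7953 rad.
Bracket: h₀ sin ϕ sin δ + cos ϕ cos δ sin h₀ = 1.7953×-0.49394×-0.36488 + 0.86949×0.93106×0.97490 = 0.323565 + 0.789228 = 1.112793.
Q̄ = (S_0/π) × [bracket] = (1361/π) × 1.112793 = 482.1 W/m².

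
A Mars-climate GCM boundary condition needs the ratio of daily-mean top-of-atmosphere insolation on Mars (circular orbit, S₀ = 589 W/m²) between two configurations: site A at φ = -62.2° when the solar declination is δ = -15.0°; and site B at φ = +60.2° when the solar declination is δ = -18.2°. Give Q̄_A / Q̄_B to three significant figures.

— Configuration A (φ=-62.2°):
cos H₀ = −tan(-62.2°) tan(-15.000°) = -0.5082, H₀ = 2.1039 rad.
Bracket: H₀ sin φ sin δ + cos φ cos δ sin H₀ = 2.1039×-0.88458×-0.25882 + 0.46639×0.96593×0.86123 = 0.481682 + 0.387984 = 0.869666.
Q̄ = (S₀/π) × [bracket] = (589/π) × 0.869666 = 163.05 W/m².
— Configuration B (φ=+60.2°):
cos H₀ = −tan(+60.2°) tan(-18.200°) = 0.5741, H₀ = 0.9593 rad.
Bracket: H₀ sin φ sin δ + cos φ cos δ sin H₀ = 0.9593×0.86777×-0.31233 + 0.49697×0.94997×0.81879 = -0.260000 + 0.386556 = 0.126556.
Q̄ = (S₀/π) × [bracket] = (589/π) × 0.126556 = 23.727 W/m².
Ratio Q̄_A / Q̄_B = 163.05 / 23.727 = 6.872.

Q̄_A / Q̄_B ≈ 6.87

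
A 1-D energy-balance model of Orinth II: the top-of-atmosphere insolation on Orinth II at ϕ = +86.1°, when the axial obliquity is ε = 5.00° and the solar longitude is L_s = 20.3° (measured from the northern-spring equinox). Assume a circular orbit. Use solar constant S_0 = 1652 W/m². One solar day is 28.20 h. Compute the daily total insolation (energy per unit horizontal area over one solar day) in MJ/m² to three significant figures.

6.52 MJ/m²

Solar declination: sin δ = sin ε · sin L_s = sin 5.00° × sin 20.3° = 0.03024, so δ = +1.733°.
cos h₀ = −tan(+86.1°) tan(+1.733°) = -0.4437, h₀ = 2.0306 rad.
Bracket: h₀ sin ϕ sin δ + cos ϕ cos δ sin h₀ = 2.0306×0.99768×0.03024 + 0.06802×0.99954×0.89615 = 0.061263 + 0.060928 = 0.122191.
Q̄ = (S_0/π) × [bracket] = (1652/π) × 0.122191 = 64.254 W/m².
Daily total = Q̄ × 28.20 h × 3600 s/h = 64.254 × 28.20 × 3600 / 10⁶ = 6.523 MJ/m².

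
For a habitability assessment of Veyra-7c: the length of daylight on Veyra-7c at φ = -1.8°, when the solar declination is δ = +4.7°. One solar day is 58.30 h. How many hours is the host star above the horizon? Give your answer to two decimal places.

29.10 h

cos H₀ = −tan φ · tan δ = −tan(-1.8°) × tan(+4.700°) = 0.0026, so H₀ = 1.5682 rad = 89.85°.
Daylight = 2H₀/(2π) × 58.30 h = (1.5682/π) × 58.30 = 29.10 h.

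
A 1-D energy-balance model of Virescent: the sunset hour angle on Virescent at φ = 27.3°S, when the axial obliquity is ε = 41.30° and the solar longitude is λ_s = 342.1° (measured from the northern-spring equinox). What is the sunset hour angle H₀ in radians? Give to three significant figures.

H₀ = 1.68 rad

Solar declination: sin δ = sin ε · sin λ_s = sin 41.30° × sin 342.1° = -0.20286, so δ = -11.704°.
cos H₀ = −tan φ · tan δ = −tan(-27.3°) × tan(-11.704°) = -0.1069, so H₀ = 1.6779 rad = 96.14°.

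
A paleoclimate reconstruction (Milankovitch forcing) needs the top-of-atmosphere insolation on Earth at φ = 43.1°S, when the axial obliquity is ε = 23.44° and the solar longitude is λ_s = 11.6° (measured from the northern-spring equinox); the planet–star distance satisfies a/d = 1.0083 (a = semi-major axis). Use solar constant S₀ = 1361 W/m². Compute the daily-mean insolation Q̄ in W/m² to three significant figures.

Q̄ ≈ 284 W/m²

Solar declination: sin δ = sin ε · sin λ_s = sin 23.44° × sin 11.6° = 0.07999, so δ = +4.588°.
cos H₀ = −tan(-43.1°) tan(+4.588°) = 0.0751, H₀ = 1.4956 rad.
Bracket: H₀ sin φ sin δ + cos φ cos δ sin H₀ = 1.4956×-0.68327×0.07999 + 0.73016×0.99680×0.99718 = -0.081742 + 0.725771 = 0.644029.
Inverse-square distance factor (a/d)² = 1.0083² = 1.016669.
Q̄ = (S₀/π) × 1.016669 × [bracket] = (1361/π) × 1.016669 × 0.644029 = 283.7 W/m².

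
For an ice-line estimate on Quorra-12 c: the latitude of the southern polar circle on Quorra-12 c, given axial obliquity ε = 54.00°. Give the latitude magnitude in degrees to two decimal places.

The polar circle is the lowest latitude that experiences at least one full rotation of continuous darkness at the northern-summer solstice; it lies at |ϕ| = 90° − ε = 90° − 54.00° = 36.00°.

36.00°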